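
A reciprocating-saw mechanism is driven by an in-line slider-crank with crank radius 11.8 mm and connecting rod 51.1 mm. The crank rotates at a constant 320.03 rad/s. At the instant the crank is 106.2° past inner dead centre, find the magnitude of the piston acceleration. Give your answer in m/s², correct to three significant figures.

578

ω = 320 rad/s
x(θ) = r cosθ + √(L² − r² sin²θ); with ω constant, a = ω²·d²x/dθ².
d²x/dθ² = −r cosθ − r²(cos2θ)/√u − r⁴ sin²2θ/(4u^{3/2}),  u = L² − r² sin²θ = 0.00248281 m².
Substituting r = 0.0118 m, L = 0.0511 m, θ = 106.2°: d²x/dθ² = +0.0056403 m.
a = ω²·d²x/dθ² = (320)²·(+0.0056403) = +577.67 m/s²;  |a| = 577.67 m/s².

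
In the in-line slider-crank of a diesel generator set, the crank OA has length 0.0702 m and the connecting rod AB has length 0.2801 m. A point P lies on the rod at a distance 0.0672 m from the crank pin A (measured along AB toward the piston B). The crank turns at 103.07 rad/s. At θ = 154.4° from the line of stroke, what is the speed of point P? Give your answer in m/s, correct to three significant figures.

ω = 103.1 rad/s.  Crank-pin speed |V_A| = rω = 7.2355 m/s, perpendicular to OA.
Rod angle: sinφ = −(r/L) sinθ ⇒ φ = -6.217°; ω_rod = −rω cosθ/√(L²−r²sin²θ) = +23.434 rad/s.
V_P = V_A + ω_rod × AP, with AP = 0.0672 m along the rod.
Components: V_Px = −rω sinθ − a·ω_rod·sinφ = -2.9558 m/s;  V_Py = rω cosθ + a·ω_rod·cosφ = -4.9597 m/s.
|V_P| = √(V_Px² + V_Py²) = 5.7737 m/s.

5.77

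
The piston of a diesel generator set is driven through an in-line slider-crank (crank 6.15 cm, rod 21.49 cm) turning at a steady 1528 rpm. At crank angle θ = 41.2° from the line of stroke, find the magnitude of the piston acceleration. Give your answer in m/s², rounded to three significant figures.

1260

ω = 2π·1528/60 = 160 rad/s
x(θ) = r cosθ + √(L² − r² sin²θ); with ω constant, a = ω²·d²x/dθ².
d²x/dθ² = −r cosθ − r²(cos2θ)/√u − r⁴ sin²2θ/(4u^{3/2}),  u = L² − r² sin²θ = 0.044541 m².
Substituting r = 0.0615 m, L = 0.2149 m, θ = 41.2°: d²x/dθ² = -0.049018 m.
a = ω²·d²x/dθ² = (160)²·(-0.049018) = -1255 m/s²;  |a| = 1255 m/s².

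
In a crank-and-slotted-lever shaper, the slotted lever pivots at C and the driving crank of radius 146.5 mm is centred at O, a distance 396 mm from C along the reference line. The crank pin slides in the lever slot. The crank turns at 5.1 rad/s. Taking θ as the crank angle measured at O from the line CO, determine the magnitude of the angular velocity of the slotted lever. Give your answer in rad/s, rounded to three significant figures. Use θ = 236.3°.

ω = 5.1 rad/s
Crank pin A relative to C: A = (d + r cosθ, r sinθ); lever angle φ = atan2(r sinθ, d + r cosθ).
Differentiating tanφ: φ̇ = rω(d cosθ + r)/(d² + r² + 2dr cosθ).
d² + r² + 2dr cosθ = |CA|² = 0.113901 m²;  d cosθ + r = -0.073218 m.
|ω_lever| = |0.1465·5.1·-0.073218| / 0.113901 = 0.48029 rad/s.

0.480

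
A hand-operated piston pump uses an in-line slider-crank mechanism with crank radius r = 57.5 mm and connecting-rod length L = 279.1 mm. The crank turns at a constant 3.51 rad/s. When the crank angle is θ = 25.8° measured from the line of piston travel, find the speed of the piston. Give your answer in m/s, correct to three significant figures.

ω = 3.51 rad/s
For an in-line slider-crank, x = r cosθ + √(L² − r² sin²θ), so v = −rω sinθ·[1 + r cosθ/√(L² − r² sin²θ)].
With r = 0.0575 m, L = 0.2791 m, θ = 25.8°: √(L² − r² sin²θ) = 0.27798 m.
v = −0.0575·3.51·0.43523·[1 + 0.0575·0.90032/0.27798] = -0.1042 m/s.
|v| = 0.1042 m/s.

0.104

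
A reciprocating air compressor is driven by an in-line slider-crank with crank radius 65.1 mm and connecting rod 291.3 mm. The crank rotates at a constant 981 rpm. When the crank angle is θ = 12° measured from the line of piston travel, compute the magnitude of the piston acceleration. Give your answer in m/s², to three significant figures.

813

ω = 2π·981/60 = 102.7 rad/s
x(θ) = r cosθ + √(L² − r² sin²θ); with ω constant, a = ω²·d²x/dθ².
d²x/dθ² = −r cosθ − r²(cos2θ)/√u − r⁴ sin²2θ/(4u^{3/2}),  u = L² − r² sin²θ = 0.0846725 m².
Substituting r = 0.0651 m, L = 0.2913 m, θ = 12°: d²x/dθ² = -0.077013 m.
a = ω²·d²x/dθ² = (102.7)²·(-0.077013) = -812.75 m/s²;  |a| = 812.75 m/s².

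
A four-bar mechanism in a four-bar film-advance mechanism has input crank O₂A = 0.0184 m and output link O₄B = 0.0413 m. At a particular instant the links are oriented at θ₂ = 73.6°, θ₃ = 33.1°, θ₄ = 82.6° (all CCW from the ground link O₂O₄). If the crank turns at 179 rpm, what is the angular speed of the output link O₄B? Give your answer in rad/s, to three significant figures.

ω₂ = 18.74 rad/s (from 179 rpm).
Differentiating the loop-closure r₂e^{iθ₂}+r₃e^{iθ₃}=r₁+r₄e^{iθ₄} gives r₂ω₂e^{iθ₂}+r₃ω₃e^{iθ₃}=r₄ω₄e^{iθ₄}.
Eliminating the other unknown: ω₄ = r₂ω₂ sin(θ₂−θ₃) / [r₄ sin(θ₄−θ₃)].
Numerator sine = +0.64945; denominator sine = +0.76041.
Result = 0.0184·18.74·(+0.64945) / (0.0413·(+0.76041)) = +7.1326 rad/s; magnitude 7.1326 rad/s.

7.13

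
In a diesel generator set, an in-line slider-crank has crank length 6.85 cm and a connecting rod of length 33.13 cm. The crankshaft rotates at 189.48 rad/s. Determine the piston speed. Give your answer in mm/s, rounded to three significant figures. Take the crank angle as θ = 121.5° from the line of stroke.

ω = 189.5 rad/s
For an in-line slider-crank, x = r cosθ + √(L² − r² sin²θ), so v = −rω sinθ·[1 + r cosθ/√(L² − r² sin²θ)].
With r = 0.0685 m, L = 0.3313 m, θ = 121.5°: √(L² − r² sin²θ) = 0.32611 m.
v = −0.0685·189.5·0.85264·[1 + 0.0685·-0.52250/0.32611] = -9.8522 m/s.
|v| = 9.8522 m/s = 9852.2 mm/s.

9850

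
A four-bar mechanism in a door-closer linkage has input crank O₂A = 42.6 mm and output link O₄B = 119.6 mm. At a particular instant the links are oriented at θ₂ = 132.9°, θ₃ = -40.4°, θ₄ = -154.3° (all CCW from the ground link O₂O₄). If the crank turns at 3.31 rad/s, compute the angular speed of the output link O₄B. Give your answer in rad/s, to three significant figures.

ω₂ = 3.31 rad/s
Differentiating the loop-closure r₂e^{iθ₂}+r₃e^{iθ₃}=r₁+r₄e^{iθ₄} gives r₂ω₂e^{iθ₂}+r₃ω₃e^{iθ₃}=r₄ω₄e^{iθ₄}.
Eliminating the other unknown: ω₄ = r₂ω₂ sin(θ₂−θ₃) / [r₄ sin(θ₄−θ₃)].
Numerator sine = +0.11667; denominator sine = -0.91425.
Result = 0.0426·3.31·(+0.11667) / (0.1196·(-0.91425)) = -0.15045 rad/s; magnitude 0.15045 rad/s.

0.150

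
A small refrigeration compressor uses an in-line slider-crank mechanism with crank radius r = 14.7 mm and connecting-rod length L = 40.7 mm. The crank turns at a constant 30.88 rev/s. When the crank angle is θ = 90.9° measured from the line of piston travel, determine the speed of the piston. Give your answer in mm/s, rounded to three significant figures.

2830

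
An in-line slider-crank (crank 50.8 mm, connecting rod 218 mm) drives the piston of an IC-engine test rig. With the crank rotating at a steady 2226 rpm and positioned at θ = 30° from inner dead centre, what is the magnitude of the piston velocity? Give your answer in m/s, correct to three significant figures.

7.12

ω = 2π·2226/60 = 233.1 rad/s
For an in-line slider-crank, x = r cosθ + √(L² − r² sin²θ), so v = −rω sinθ·[1 + r cosθ/√(L² − r² sin²θ)].
With r = 0.0508 m, L = 0.218 m, θ = 30°: √(L² − r² sin²θ) = 0.21652 m.
v = −0.0508·233.1·0.50000·[1 + 0.0508·0.86603/0.21652] = -7.124 m/s.
|v| = 7.124 m/s.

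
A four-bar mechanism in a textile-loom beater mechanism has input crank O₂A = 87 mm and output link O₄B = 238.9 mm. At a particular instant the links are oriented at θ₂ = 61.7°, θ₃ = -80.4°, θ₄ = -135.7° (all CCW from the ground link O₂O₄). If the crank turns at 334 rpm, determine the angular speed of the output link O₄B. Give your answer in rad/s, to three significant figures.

9.52

ω₂ = 34.98 rad/s (from 334 rpm).
Differentiating the loop-closure r₂e^{iθ₂}+r₃e^{iθ₃}=r₁+r₄e^{iθ₄} gives r₂ω₂e^{iθ₂}+r₃ω₃e^{iθ₃}=r₄ω₄e^{iθ₄}.
Eliminating the other unknown: ω₄ = r₂ω₂ sin(θ₂−θ₃) / [r₄ sin(θ₄−θ₃)].
Numerator sine = +0.61429; denominator sine = -0.82214.
Result = 0.087·34.98·(+0.61429) / (0.2389·(-0.82214)) = -9.517 rad/s; magnitude 9.517 rad/s.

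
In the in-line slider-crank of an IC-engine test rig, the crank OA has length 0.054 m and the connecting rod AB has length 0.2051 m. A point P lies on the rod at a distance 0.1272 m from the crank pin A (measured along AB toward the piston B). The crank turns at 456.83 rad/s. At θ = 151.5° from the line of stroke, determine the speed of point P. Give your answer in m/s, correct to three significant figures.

ω = 456.8 rad/s.  Crank-pin speed |V_A| = rω = 24.669 m/s, perpendicular to OA.
Rod angle: sinφ = −(r/L) sinθ ⇒ φ = -7.217°; ω_rod = −rω cosθ/√(L²−r²sin²θ) = +106.55 rad/s.
V_P = V_A + ω_rod × AP, with AP = 0.1272 m along the rod.
Components: V_Px = −rω sinθ − a·ω_rod·sinφ = -10.068 m/s;  V_Py = rω cosθ + a·ω_rod·cosφ = -8.2341 m/s.
|V_P| = √(V_Px² + V_Py²) = 13.007 m/s.

13.0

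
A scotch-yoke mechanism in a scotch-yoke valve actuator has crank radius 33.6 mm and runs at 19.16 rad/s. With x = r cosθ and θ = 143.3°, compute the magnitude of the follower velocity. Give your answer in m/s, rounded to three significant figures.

0.385

ω = 19.16 rad/s
x = r cosθ ⇒ ẋ = −rω sinθ.
|v| = rω|sinθ| = 0.0336·19.16·|sin 143.3°| = 0.38474 m/s.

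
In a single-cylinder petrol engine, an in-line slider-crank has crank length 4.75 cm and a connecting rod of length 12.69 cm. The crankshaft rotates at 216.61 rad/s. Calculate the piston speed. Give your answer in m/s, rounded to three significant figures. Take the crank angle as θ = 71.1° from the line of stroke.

11.0

ω = 216.6 rad/s
For an in-line slider-crank, x = r cosθ + √(L² − r² sin²θ), so v = −rω sinθ·[1 + r cosθ/√(L² − r² sin²θ)].
With r = 0.0475 m, L = 0.1269 m, θ = 71.1°: √(L² − r² sin²θ) = 0.11868 m.
v = −0.0475·216.6·0.94609·[1 + 0.0475·0.32392/0.11868] = -10.996 m/s.
|v| = 10.996 m/s.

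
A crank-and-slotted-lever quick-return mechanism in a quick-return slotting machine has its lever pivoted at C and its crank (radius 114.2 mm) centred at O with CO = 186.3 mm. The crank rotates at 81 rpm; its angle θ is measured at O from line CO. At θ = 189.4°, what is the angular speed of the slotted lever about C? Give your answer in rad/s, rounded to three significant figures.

11.7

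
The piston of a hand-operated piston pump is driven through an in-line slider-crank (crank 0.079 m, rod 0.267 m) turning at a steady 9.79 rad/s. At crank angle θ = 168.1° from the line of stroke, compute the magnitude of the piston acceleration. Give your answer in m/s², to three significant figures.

ω = 9.79 rad/s
x(θ) = r cosθ + √(L² − r² sin²θ); with ω constant, a = ω²·d²x/dθ².
d²x/dθ² = −r cosθ − r²(cos2θ)/√u − r⁴ sin²2θ/(4u^{3/2}),  u = L² − r² sin²θ = 0.0710236 m².
Substituting r = 0.079 m, L = 0.267 m, θ = 168.1°: d²x/dθ² = +0.055792 m.
a = ω²·d²x/dθ² = (9.79)²·(+0.055792) = +5.3473 m/s²;  |a| = 5.3473 m/s².

5.35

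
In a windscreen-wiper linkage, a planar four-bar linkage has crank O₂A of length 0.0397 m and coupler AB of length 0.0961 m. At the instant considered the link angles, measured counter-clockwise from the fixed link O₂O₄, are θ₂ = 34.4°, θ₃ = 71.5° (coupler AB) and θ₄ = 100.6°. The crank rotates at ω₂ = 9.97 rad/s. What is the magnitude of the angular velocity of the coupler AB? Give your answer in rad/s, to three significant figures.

ω₂ = 9.97 rad/s
Differentiating the loop-closure r₂e^{iθ₂}+r₃e^{iθ₃}=r₁+r₄e^{iθ₄} gives r₂ω₂e^{iθ₂}+r₃ω₃e^{iθ₃}=r₄ω₄e^{iθ₄}.
Eliminating the other unknown: ω₃ = r₂ω₂ sin(θ₄−θ₂) / [r₃ sin(θ₃−θ₄)].
Numerator sine = +0.91496; denominator sine = -0.48634.
Result = 0.0397·9.97·(+0.91496) / (0.0961·(-0.48634)) = -7.7487 rad/s; magnitude 7.7487 rad/s.

7.75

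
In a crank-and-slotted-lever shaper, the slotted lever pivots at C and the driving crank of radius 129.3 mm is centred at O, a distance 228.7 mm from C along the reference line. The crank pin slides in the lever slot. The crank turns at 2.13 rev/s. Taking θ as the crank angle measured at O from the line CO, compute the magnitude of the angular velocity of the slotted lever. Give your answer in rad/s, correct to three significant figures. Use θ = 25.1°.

4.75

ω = 13.38 rad/s (from 2.13 rev/s).
Crank pin A relative to C: A = (d + r cosθ, r sinθ); lever angle φ = atan2(r sinθ, d + r cosθ).
Differentiating tanφ: φ̇ = rω(d cosθ + r)/(d² + r² + 2dr cosθ).
d² + r² + 2dr cosθ = |CA|² = 0.122579 m²;  d cosθ + r = +0.3364 m.
|ω_lever| = |0.1293·13.38·+0.3364| / 0.122579 = 4.749 rad/s.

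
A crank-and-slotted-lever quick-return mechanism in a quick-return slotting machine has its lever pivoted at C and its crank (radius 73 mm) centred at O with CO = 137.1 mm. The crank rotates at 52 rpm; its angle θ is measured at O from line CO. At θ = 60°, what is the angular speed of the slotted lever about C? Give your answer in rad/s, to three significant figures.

ω = 5.445 rad/s (from 52 rpm).
Crank pin A relative to C: A = (d + r cosθ, r sinθ); lever angle φ = atan2(r sinθ, d + r cosθ).
Differentiating tanφ: φ̇ = rω(d cosθ + r)/(d² + r² + 2dr cosθ).
d² + r² + 2dr cosθ = |CA|² = 0.0341337 m²;  d cosθ + r = +0.14155 m.
|ω_lever| = |0.073·5.445·+0.14155| / 0.0341337 = 1.6485 rad/s.

1.65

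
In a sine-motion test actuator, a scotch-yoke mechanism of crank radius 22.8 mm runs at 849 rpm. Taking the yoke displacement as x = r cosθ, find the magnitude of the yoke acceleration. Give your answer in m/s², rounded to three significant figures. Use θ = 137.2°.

ω = 88.91 rad/s (from 849 rpm).
x = r cosθ ⇒ ẍ = −rω² cosθ (ω constant).
|a| = rω²|cosθ| = 0.0228·(88.91)²·|cos 137.2°| = 132.23 m/s².

132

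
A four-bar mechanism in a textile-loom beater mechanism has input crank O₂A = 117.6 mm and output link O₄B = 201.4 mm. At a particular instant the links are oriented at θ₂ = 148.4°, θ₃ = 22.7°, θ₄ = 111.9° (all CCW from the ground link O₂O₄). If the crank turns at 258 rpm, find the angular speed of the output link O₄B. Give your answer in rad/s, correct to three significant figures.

12.8

ω₂ = 27.02 rad/s (from 258 rpm).
Differentiating the loop-closure r₂e^{iθ₂}+r₃e^{iθ₃}=r₁+r₄e^{iθ₄} gives r₂ω₂e^{iθ₂}+r₃ω₃e^{iθ₃}=r₄ω₄e^{iθ₄}.
Eliminating the other unknown: ω₄ = r₂ω₂ sin(θ₂−θ₃) / [r₄ sin(θ₄−θ₃)].
Numerator sine = +0.81208; denominator sine = +0.99990.
Result = 0.1176·27.02·(+0.81208) / (0.2014·(+0.99990)) = +12.813 rad/s; magnitude 12.813 rad/s.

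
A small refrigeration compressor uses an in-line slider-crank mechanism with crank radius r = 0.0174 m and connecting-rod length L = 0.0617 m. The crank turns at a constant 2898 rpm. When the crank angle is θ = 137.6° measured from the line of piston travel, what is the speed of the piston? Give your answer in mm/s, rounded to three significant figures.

2810

ω = 2π·2898/60 = 303.5 rad/s
For an in-line slider-crank, x = r cosθ + √(L² − r² sin²θ), so v = −rω sinθ·[1 + r cosθ/√(L² − r² sin²θ)].
With r = 0.0174 m, L = 0.0617 m, θ = 137.6°: √(L² − r² sin²θ) = 0.060574 m.
v = −0.0174·303.5·0.67430·[1 + 0.0174·-0.73846/0.060574] = -2.8054 m/s.
|v| = 2.8054 m/s = 2805.4 mm/s.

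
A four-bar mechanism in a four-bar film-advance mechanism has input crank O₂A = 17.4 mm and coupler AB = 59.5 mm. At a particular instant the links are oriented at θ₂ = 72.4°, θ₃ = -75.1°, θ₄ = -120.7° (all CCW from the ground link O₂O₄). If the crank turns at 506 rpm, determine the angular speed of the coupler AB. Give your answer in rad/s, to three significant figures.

ω₂ = 52.99 rad/s (from 506 rpm).
Differentiating the loop-closure r₂e^{iθ₂}+r₃e^{iθ₃}=r₁+r₄e^{iθ₄} gives r₂ω₂e^{iθ₂}+r₃ω₃e^{iθ₃}=r₄ω₄e^{iθ₄}.
Eliminating the other unknown: ω₃ = r₂ω₂ sin(θ₄−θ₂) / [r₃ sin(θ₃−θ₄)].
Numerator sine = +0.22665; denominator sine = +0.71447.
Result = 0.0174·52.99·(+0.22665) / (0.0595·(+0.71447)) = +4.9157 rad/s; magnitude 4.9157 rad/s.

4.92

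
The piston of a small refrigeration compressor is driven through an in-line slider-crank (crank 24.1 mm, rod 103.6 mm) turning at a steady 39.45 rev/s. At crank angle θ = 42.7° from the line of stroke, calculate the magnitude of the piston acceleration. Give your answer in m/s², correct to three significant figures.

ω = 2π·39.5 = 247.9 rad/s
x(θ) = r cosθ + √(L² − r² sin²θ); with ω constant, a = ω²·d²x/dθ².
d²x/dθ² = −r cosθ − r²(cos2θ)/√u − r⁴ sin²2θ/(4u^{3/2}),  u = L² − r² sin²θ = 0.0104658 m².
Substituting r = 0.0241 m, L = 0.1036 m, θ = 42.7°: d²x/dθ² = -0.018245 m.
a = ω²·d²x/dθ² = (247.9)²·(-0.018245) = -1121 m/s²;  |a| = 1121 m/s².

1120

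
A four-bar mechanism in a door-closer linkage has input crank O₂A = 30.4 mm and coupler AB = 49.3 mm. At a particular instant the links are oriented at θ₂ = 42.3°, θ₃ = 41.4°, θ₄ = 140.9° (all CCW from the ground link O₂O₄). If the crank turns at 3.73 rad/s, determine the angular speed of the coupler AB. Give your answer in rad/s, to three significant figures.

ω₂ = 3.73 rad/s
Differentiating the loop-closure r₂e^{iθ₂}+r₃e^{iθ₃}=r₁+r₄e^{iθ₄} gives r₂ω₂e^{iθ₂}+r₃ω₃e^{iθ₃}=r₄ω₄e^{iθ₄}.
Eliminating the other unknown: ω₃ = r₂ω₂ sin(θ₄−θ₂) / [r₃ sin(θ₃−θ₄)].
Numerator sine = +0.98876; denominator sine = -0.98629.
Result = 0.0304·3.73·(+0.98876) / (0.0493·(-0.98629)) = -2.3058 rad/s; magnitude 2.3058 rad/s.

2.31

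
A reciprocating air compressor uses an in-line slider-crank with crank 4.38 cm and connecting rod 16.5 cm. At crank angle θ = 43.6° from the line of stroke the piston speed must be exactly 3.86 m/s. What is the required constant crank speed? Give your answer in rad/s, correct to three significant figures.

107

For an in-line slider-crank, |v_piston| = rω|sinθ|·[1 + r cosθ/√(L² − r² sin²θ)].
With r = 0.0438 m, L = 0.165 m, θ = 43.6°: the bracketed kinematic factor |dx/dθ| = 0.036112 m.
ω = v/|dx/dθ| = 3.86/0.036112 = 106.89 rad/s.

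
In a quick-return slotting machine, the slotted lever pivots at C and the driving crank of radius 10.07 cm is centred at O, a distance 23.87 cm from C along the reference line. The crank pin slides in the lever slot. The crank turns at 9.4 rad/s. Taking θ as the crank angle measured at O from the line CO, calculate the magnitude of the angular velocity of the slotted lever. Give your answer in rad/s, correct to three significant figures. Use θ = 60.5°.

ω = 9.4 rad/s
Crank pin A relative to C: A = (d + r cosθ, r sinθ); lever angle φ = atan2(r sinθ, d + r cosθ).
Differentiating tanφ: φ̇ = rω(d cosθ + r)/(d² + r² + 2dr cosθ).
d² + r² + 2dr cosθ = |CA|² = 0.090791 m²;  d cosθ + r = +0.21824 m.
|ω_lever| = |0.1007·9.4·+0.21824| / 0.090791 = 2.2754 rad/s.

2.28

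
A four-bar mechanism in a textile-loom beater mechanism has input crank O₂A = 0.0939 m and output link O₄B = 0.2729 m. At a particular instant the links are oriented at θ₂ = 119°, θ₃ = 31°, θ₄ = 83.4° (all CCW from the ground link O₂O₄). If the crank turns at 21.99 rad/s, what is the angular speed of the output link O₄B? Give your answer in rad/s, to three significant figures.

ω₂ = 21.99 rad/s
Differentiating the loop-closure r₂e^{iθ₂}+r₃e^{iθ₃}=r₁+r₄e^{iθ₄} gives r₂ω₂e^{iθ₂}+r₃ω₃e^{iθ₃}=r₄ω₄e^{iθ₄}.
Eliminating the other unknown: ω₄ = r₂ω₂ sin(θ₂−θ₃) / [r₄ sin(θ₄−θ₃)].
Numerator sine = +0.99939; denominator sine = +0.79229.
Result = 0.0939·21.99·(+0.99939) / (0.2729·(+0.79229)) = +9.5442 rad/s; magnitude 9.5442 rad/s.

9.54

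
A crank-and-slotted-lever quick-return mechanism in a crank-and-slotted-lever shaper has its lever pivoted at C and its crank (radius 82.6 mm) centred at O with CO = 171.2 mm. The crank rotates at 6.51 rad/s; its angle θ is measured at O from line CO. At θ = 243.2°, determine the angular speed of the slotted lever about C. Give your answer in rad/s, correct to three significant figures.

ω = 6.51 rad/s
Crank pin A relative to C: A = (d + r cosθ, r sinθ); lever angle φ = atan2(r sinθ, d + r cosθ).
Differentiating tanφ: φ̇ = rω(d cosθ + r)/(d² + r² + 2dr cosθ).
d² + r² + 2dr cosθ = |CA|² = 0.0233804 m²;  d cosθ + r = +0.0054098 m.
|ω_lever| = |0.0826·6.51·+0.0054098| / 0.0233804 = 0.12442 rad/s.

0.124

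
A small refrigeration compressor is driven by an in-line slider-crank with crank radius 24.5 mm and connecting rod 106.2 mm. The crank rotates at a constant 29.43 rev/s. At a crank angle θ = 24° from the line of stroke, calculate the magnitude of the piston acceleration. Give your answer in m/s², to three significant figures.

897

ω = 2π·29.4 = 184.9 rad/s
x(θ) = r cosθ + √(L² − r² sin²θ); with ω constant, a = ω²·d²x/dθ².
d²x/dθ² = −r cosθ − r²(cos2θ)/√u − r⁴ sin²2θ/(4u^{3/2}),  u = L² − r² sin²θ = 0.0111791 m².
Substituting r = 0.0245 m, L = 0.1062 m, θ = 24°: d²x/dθ² = -0.026223 m.
a = ω²·d²x/dθ² = (184.9)²·(-0.026223) = -896.64 m/s²;  |a| = 896.64 m/s².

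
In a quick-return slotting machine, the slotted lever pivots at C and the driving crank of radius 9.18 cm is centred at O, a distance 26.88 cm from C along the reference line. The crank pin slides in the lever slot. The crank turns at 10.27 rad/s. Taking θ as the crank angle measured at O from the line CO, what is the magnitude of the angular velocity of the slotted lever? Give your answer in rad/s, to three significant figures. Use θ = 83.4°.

ω = 10.27 rad/s
Crank pin A relative to C: A = (d + r cosθ, r sinθ); lever angle φ = atan2(r sinθ, d + r cosθ).
Differentiating tanφ: φ̇ = rω(d cosθ + r)/(d² + r² + 2dr cosθ).
d² + r² + 2dr cosθ = |CA|² = 0.086353 m²;  d cosθ + r = +0.1227 m.
|ω_lever| = |0.0918·10.27·+0.1227| / 0.086353 = 1.3396 rad/s.

1.34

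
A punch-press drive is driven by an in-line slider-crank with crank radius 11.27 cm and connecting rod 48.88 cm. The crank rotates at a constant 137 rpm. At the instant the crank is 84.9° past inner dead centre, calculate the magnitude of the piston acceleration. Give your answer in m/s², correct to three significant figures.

3.34

ω = 2π·137/60 = 14.35 rad/s
x(θ) = r cosθ + √(L² − r² sin²θ); with ω constant, a = ω²·d²x/dθ².
d²x/dθ² = −r cosθ − r²(cos2θ)/√u − r⁴ sin²2θ/(4u^{3/2}),  u = L² − r² sin²θ = 0.226325 m².
Substituting r = 0.1127 m, L = 0.4888 m, θ = 84.9°: d²x/dθ² = +0.016246 m.
a = ω²·d²x/dθ² = (14.35)²·(+0.016246) = +3.3439 m/s²;  |a| = 3.3439 m/s².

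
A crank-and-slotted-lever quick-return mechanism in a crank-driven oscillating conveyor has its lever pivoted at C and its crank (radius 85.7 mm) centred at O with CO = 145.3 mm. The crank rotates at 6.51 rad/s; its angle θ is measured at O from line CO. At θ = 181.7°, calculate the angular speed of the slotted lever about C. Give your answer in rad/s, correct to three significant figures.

9.32

ω = 6.51 rad/s
Crank pin A relative to C: A = (d + r cosθ, r sinθ); lever angle φ = atan2(r sinθ, d + r cosθ).
Differentiating tanφ: φ̇ = rω(d cosθ + r)/(d² + r² + 2dr cosθ).
d² + r² + 2dr cosθ = |CA|² = 0.00356312 m²;  d cosθ + r = -0.059536 m.
|ω_lever| = |0.0857·6.51·-0.059536| / 0.00356312 = 9.322 rad/s.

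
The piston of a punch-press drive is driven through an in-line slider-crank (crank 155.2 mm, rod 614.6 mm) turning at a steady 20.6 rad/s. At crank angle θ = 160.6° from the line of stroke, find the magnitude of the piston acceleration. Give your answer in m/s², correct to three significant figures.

ω = 20.6 rad/s
x(θ) = r cosθ + √(L² − r² sin²θ); with ω constant, a = ω²·d²x/dθ².
d²x/dθ² = −r cosθ − r²(cos2θ)/√u − r⁴ sin²2θ/(4u^{3/2}),  u = L² − r² sin²θ = 0.375076 m².
Substituting r = 0.1552 m, L = 0.6146 m, θ = 160.6°: d²x/dθ² = +0.11549 m.
a = ω²·d²x/dθ² = (20.6)²·(+0.11549) = +49.009 m/s²;  |a| = 49.009 m/s².

49.0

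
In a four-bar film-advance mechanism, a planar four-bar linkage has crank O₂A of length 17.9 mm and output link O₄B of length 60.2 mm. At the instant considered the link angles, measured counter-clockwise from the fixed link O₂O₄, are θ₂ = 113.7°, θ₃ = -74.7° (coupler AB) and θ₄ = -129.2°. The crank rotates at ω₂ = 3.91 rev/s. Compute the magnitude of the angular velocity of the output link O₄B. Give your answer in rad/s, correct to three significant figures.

1.31

ω₂ = 24.57 rad/s (from 3.91 rev/s).
Differentiating the loop-closure r₂e^{iθ₂}+r₃e^{iθ₃}=r₁+r₄e^{iθ₄} gives r₂ω₂e^{iθ₂}+r₃ω₃e^{iθ₃}=r₄ω₄e^{iθ₄}.
Eliminating the other unknown: ω₄ = r₂ω₂ sin(θ₂−θ₃) / [r₄ sin(θ₄−θ₃)].
Numerator sine = -0.14608; denominator sine = -0.81412.
Result = 0.0179·24.57·(-0.14608) / (0.0602·(-0.81412)) = +1.3108 rad/s; magnitude 1.3108 rad/s.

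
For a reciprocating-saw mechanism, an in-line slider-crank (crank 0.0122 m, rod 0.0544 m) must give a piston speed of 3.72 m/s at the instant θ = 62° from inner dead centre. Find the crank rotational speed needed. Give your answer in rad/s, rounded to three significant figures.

312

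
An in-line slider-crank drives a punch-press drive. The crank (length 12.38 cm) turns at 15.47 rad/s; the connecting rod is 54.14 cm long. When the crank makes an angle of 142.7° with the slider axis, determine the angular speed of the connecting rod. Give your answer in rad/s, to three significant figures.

2.84

ω = 15.47 rad/s
The rod makes angle φ with the slider axis where L sinφ = r sinθ; differentiating, L cosφ·φ̇ = r ω cosθ.
L cosφ = √(L² − r² sin²θ) = 0.53618 m.
|ω_rod| = r ω |cosθ| / √(L² − r² sin²θ) = 0.1238·15.47·0.79547/0.53618 = 2.8414 rad/s.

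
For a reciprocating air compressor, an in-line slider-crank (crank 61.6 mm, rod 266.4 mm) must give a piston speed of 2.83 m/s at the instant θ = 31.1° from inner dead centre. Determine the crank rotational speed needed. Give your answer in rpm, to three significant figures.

708

For an in-line slider-crank, |v_piston| = rω|sinθ|·[1 + r cosθ/√(L² − r² sin²θ)].
With r = 0.0616 m, L = 0.2664 m, θ = 31.1°: the bracketed kinematic factor |dx/dθ| = 0.038164 m.
ω = v/|dx/dθ| = 2.83/0.038164 = 74.154 rad/s.
N = 60ω/(2π) = 708.12 rpm.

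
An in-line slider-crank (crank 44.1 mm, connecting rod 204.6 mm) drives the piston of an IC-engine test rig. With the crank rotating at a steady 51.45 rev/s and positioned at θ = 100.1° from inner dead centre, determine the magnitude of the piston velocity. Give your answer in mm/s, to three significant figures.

ω = 2π·51.4 = 323.3 rad/s
For an in-line slider-crank, x = r cosθ + √(L² − r² sin²θ), so v = −rω sinθ·[1 + r cosθ/√(L² − r² sin²θ)].
With r = 0.0441 m, L = 0.2046 m, θ = 100.1°: √(L² − r² sin²θ) = 0.19994 m.
v = −0.0441·323.3·0.98450·[1 + 0.0441·-0.17537/0.19994] = -13.492 m/s.
|v| = 13.492 m/s = 13492 mm/s.

13500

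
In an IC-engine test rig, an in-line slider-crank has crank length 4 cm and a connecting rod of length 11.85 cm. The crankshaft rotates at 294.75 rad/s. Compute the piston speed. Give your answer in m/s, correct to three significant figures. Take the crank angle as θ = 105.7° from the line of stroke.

ω = 294.8 rad/s
For an in-line slider-crank, x = r cosθ + √(L² − r² sin²θ), so v = −rω sinθ·[1 + r cosθ/√(L² − r² sin²θ)].
With r = 0.04 m, L = 0.1185 m, θ = 105.7°: √(L² − r² sin²θ) = 0.11207 m.
v = −0.04·294.8·0.96269·[1 + 0.04·-0.27060/0.11207] = -10.254 m/s.
|v| = 10.254 m/s.

10.3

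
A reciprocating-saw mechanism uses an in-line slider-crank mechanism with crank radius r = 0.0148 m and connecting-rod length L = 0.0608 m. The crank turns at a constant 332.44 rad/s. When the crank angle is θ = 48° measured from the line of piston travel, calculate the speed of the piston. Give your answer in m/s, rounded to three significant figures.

ω = 332.4 rad/s
For an in-line slider-crank, x = r cosθ + √(L² − r² sin²θ), so v = −rω sinθ·[1 + r cosθ/√(L² − r² sin²θ)].
With r = 0.0148 m, L = 0.0608 m, θ = 48°: √(L² − r² sin²θ) = 0.059797 m.
v = −0.0148·332.4·0.74314·[1 + 0.0148·0.66913/0.059797] = -4.2619 m/s.
|v| = 4.2619 m/s.

4.26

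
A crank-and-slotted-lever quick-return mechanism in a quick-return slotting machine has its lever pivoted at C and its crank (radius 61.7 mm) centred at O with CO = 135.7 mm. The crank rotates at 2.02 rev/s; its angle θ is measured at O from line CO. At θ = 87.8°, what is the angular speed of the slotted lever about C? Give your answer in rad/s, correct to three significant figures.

ω = 12.69 rad/s (from 2.02 rev/s).
Crank pin A relative to C: A = (d + r cosθ, r sinθ); lever angle φ = atan2(r sinθ, d + r cosθ).
Differentiating tanφ: φ̇ = rω(d cosθ + r)/(d² + r² + 2dr cosθ).
d² + r² + 2dr cosθ = |CA|² = 0.0228642 m²;  d cosθ + r = +0.066909 m.
|ω_lever| = |0.0617·12.69·+0.066909| / 0.0228642 = 2.2916 rad/s.

2.29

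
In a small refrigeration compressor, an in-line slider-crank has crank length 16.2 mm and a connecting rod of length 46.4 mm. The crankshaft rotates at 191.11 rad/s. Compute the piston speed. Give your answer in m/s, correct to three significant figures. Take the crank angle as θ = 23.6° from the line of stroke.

1.64

ω = 191.1 rad/s
For an in-line slider-crank, x = r cosθ + √(L² − r² sin²θ), so v = −rω sinθ·[1 + r cosθ/√(L² − r² sin²θ)].
With r = 0.0162 m, L = 0.0464 m, θ = 23.6°: √(L² − r² sin²θ) = 0.045944 m.
v = −0.0162·191.1·0.40035·[1 + 0.0162·0.91636/0.045944] = -1.64 m/s.
|v| = 1.64 m/s.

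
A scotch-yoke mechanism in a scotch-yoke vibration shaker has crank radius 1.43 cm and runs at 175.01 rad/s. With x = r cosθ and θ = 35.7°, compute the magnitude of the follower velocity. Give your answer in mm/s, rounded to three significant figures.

1460

ω = 175 rad/s
x = r cosθ ⇒ ẋ = −rω sinθ.
|v| = rω|sinθ| = 0.0143·175·|sin 35.7°| = 1.4604 m/s = 1460.4 mm/s.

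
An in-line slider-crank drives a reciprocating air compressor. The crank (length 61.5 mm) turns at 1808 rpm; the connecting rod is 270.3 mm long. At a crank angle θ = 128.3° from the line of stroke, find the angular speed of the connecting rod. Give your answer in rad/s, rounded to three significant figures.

27.1

ω = 189.3 rad/s (converted from 1808 rpm).
The rod makes angle φ with the slider axis where L sinφ = r sinθ; differentiating, L cosφ·φ̇ = r ω cosθ.
L cosφ = √(L² − r² sin²θ) = 0.26596 m.
|ω_rod| = r ω |cosθ| / √(L² − r² sin²θ) = 0.0615·189.3·0.61978/0.26596 = 27.135 rad/s.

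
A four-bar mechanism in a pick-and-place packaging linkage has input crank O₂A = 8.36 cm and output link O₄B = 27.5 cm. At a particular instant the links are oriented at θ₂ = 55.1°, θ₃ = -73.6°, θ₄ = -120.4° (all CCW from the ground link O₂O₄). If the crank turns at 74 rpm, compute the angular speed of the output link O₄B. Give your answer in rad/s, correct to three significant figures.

ω₂ = 7.749 rad/s (from 74 rpm).
Differentiating the loop-closure r₂e^{iθ₂}+r₃e^{iθ₃}=r₁+r₄e^{iθ₄} gives r₂ω₂e^{iθ₂}+r₃ω₃e^{iθ₃}=r₄ω₄e^{iθ₄}.
Eliminating the other unknown: ω₄ = r₂ω₂ sin(θ₂−θ₃) / [r₄ sin(θ₄−θ₃)].
Numerator sine = +0.78043; denominator sine = -0.72897.
Result = 0.0836·7.749·(+0.78043) / (0.275·(-0.72897)) = -2.5221 rad/s; magnitude 2.5221 rad/s.

2.52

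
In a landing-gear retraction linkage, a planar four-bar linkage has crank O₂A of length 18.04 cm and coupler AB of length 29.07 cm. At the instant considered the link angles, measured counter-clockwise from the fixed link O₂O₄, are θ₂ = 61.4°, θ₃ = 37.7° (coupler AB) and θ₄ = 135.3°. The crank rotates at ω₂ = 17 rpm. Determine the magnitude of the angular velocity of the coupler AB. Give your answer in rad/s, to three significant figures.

1.07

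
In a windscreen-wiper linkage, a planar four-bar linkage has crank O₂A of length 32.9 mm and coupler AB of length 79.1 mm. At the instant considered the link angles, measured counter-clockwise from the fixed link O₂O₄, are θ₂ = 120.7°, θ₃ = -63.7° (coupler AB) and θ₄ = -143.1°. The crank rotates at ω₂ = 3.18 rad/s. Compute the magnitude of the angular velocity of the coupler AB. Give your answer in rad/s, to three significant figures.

1.34

ω₂ = 3.18 rad/s
Differentiating the loop-closure r₂e^{iθ₂}+r₃e^{iθ₃}=r₁+r₄e^{iθ₄} gives r₂ω₂e^{iθ₂}+r₃ω₃e^{iθ₃}=r₄ω₄e^{iθ₄}.
Eliminating the other unknown: ω₃ = r₂ω₂ sin(θ₄−θ₂) / [r₃ sin(θ₃−θ₄)].
Numerator sine = +0.99415; denominator sine = +0.98294.
Result = 0.0329·3.18·(+0.99415) / (0.0791·(+0.98294)) = +1.3377 rad/s; magnitude 1.3377 rad/s.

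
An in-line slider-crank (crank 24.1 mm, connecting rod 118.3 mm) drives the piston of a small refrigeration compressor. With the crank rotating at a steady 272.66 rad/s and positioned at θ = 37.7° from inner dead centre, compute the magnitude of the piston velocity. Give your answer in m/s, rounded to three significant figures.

4.67

ω = 272.7 rad/s
For an in-line slider-crank, x = r cosθ + √(L² − r² sin²θ), so v = −rω sinθ·[1 + r cosθ/√(L² − r² sin²θ)].
With r = 0.0241 m, L = 0.1183 m, θ = 37.7°: √(L² − r² sin²θ) = 0.11738 m.
v = −0.0241·272.7·0.61153·[1 + 0.0241·0.79122/0.11738] = -4.6712 m/s.
|v| = 4.6712 m/s.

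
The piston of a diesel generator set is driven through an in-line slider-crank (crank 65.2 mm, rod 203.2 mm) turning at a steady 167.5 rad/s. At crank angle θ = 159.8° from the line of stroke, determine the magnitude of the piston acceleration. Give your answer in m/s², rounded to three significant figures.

1260

ω = 167.5 rad/s
x(θ) = r cosθ + √(L² − r² sin²θ); with ω constant, a = ω²·d²x/dθ².
d²x/dθ² = −r cosθ − r²(cos2θ)/√u − r⁴ sin²2θ/(4u^{3/2}),  u = L² − r² sin²θ = 0.0407834 m².
Substituting r = 0.0652 m, L = 0.2032 m, θ = 159.8°: d²x/dθ² = +0.044929 m.
a = ω²·d²x/dθ² = (167.5)²·(+0.044929) = +1260.5 m/s²;  |a| = 1260.5 m/s².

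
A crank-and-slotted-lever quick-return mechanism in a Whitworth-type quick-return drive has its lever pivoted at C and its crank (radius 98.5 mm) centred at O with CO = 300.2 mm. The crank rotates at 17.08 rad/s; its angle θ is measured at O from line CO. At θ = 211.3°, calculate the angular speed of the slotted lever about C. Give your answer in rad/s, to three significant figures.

ω = 17.08 rad/s
Crank pin A relative to C: A = (d + r cosθ, r sinθ); lever angle φ = atan2(r sinθ, d + r cosθ).
Differentiating tanφ: φ̇ = rω(d cosθ + r)/(d² + r² + 2dr cosθ).
d² + r² + 2dr cosθ = |CA|² = 0.0492901 m²;  d cosθ + r = -0.15801 m.
|ω_lever| = |0.0985·17.08·-0.15801| / 0.0492901 = 5.3932 rad/s.

5.39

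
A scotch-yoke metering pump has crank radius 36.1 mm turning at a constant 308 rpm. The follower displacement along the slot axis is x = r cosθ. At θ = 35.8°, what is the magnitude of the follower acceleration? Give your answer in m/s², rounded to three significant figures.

ω = 32.25 rad/s (from 308 rpm).
x = r cosθ ⇒ ẍ = −rω² cosθ (ω constant).
|a| = rω²|cosθ| = 0.0361·(32.25)²·|cos 35.8°| = 30.459 m/s².

30.5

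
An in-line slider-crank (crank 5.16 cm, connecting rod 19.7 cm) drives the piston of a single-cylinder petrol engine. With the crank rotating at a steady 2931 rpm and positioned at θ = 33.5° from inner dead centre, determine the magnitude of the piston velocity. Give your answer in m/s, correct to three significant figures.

10.7

ω = 2π·2931/60 = 306.9 rad/s
For an in-line slider-crank, x = r cosθ + √(L² − r² sin²θ), so v = −rω sinθ·[1 + r cosθ/√(L² − r² sin²θ)].
With r = 0.0516 m, L = 0.197 m, θ = 33.5°: √(L² − r² sin²θ) = 0.19493 m.
v = −0.0516·306.9·0.55194·[1 + 0.0516·0.83389/0.19493] = -10.671 m/s.
|v| = 10.671 m/s.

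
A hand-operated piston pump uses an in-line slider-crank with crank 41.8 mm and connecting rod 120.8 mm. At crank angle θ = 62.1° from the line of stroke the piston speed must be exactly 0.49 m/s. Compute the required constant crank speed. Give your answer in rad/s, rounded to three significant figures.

For an in-line slider-crank, |v_piston| = rω|sinθ|·[1 + r cosθ/√(L² − r² sin²θ)].
With r = 0.0418 m, L = 0.1208 m, θ = 62.1°: the bracketed kinematic factor |dx/dθ| = 0.043224 m.
ω = v/|dx/dθ| = 0.49/0.043224 = 11.336 rad/s.

11.3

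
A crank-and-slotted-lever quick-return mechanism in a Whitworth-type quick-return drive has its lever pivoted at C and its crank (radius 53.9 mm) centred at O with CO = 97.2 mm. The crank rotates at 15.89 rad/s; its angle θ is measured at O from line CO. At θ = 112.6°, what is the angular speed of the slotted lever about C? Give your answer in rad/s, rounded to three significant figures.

1.70

ω = 15.89 rad/s
Crank pin A relative to C: A = (d + r cosθ, r sinθ); lever angle φ = atan2(r sinθ, d + r cosθ).
Differentiating tanφ: φ̇ = rω(d cosθ + r)/(d² + r² + 2dr cosθ).
d² + r² + 2dr cosθ = |CA|² = 0.00832634 m²;  d cosθ + r = +0.016546 m.
|ω_lever| = |0.0539·15.89·+0.016546| / 0.00832634 = 1.702 rad/s.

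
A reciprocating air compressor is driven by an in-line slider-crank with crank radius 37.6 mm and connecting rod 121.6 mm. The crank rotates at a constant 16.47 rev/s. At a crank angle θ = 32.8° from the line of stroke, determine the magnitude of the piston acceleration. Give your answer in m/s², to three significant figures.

393

ω = 2π·16.5 = 103.5 rad/s
x(θ) = r cosθ + √(L² − r² sin²θ); with ω constant, a = ω²·d²x/dθ².
d²x/dθ² = −r cosθ − r²(cos2θ)/√u − r⁴ sin²2θ/(4u^{3/2}),  u = L² − r² sin²θ = 0.0143717 m².
Substituting r = 0.0376 m, L = 0.1216 m, θ = 32.8°: d²x/dθ² = -0.036718 m.
a = ω²·d²x/dθ² = (103.5)²·(-0.036718) = -393.21 m/s²;  |a| = 393.21 m/s².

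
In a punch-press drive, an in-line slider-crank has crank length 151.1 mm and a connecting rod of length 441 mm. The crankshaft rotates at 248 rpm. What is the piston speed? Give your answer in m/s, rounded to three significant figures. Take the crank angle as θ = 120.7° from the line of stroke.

ω = 2π·248/60 = 25.97 rad/s
For an in-line slider-crank, x = r cosθ + √(L² − r² sin²θ), so v = −rω sinθ·[1 + r cosθ/√(L² − r² sin²θ)].
With r = 0.1511 m, L = 0.441 m, θ = 120.7°: √(L² − r² sin²θ) = 0.42143 m.
v = −0.1511·25.97·0.85985·[1 + 0.1511·-0.51054/0.42143] = -2.7565 m/s.
|v| = 2.7565 m/s.

2.76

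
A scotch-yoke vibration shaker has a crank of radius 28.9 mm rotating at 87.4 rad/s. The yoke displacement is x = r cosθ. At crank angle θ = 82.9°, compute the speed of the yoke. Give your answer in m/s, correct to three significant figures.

ω = 87.4 rad/s
x = r cosθ ⇒ ẋ = −rω sinθ.
|v| = rω|sinθ| = 0.0289·87.4·|sin 82.9°| = 2.5065 m/s.

2.51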